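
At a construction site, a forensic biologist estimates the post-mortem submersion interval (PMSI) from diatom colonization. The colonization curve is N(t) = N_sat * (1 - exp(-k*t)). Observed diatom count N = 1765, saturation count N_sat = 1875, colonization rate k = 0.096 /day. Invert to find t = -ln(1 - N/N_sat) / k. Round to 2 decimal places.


PMSI from diatom colonization curve:
N / N_sat = 1765 / 1875 = 0.941333
1 - N/N_sat = 0.058667
ln(1 - N/N_sat) = -2.835878
t = -ln(1 - N/N_sat) / k = -(-2.835878) / 0.096 = 29.54 days

29.54


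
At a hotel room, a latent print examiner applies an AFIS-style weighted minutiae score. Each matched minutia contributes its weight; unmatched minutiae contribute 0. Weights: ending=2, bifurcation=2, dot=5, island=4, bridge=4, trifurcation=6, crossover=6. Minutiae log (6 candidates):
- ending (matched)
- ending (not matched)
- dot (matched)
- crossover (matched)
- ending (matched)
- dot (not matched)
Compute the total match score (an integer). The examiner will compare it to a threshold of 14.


Weighted minutiae match score:
  ending: matched, +2 (running total 2)
  ending: not matched, +0
  dot: matched, +5 (running total 7)
  crossover: matched, +6 (running total 13)
  ending: matched, +2 (running total 15)
  dot: not matched, +0
Total score = 15
Threshold = 14; verdict = identification

15


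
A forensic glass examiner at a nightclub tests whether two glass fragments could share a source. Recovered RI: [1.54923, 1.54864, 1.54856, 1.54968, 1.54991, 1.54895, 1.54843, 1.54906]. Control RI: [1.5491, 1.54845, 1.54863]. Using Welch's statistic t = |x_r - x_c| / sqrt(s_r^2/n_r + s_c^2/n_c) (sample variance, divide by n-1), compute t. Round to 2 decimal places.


Welch's t-criterion for glass RI comparison:
Recovered mean = sum / n_r = 12.39246 / 8 = 1.5490575
Control mean = sum / n_c = 4.64618 / 3 = 1.5487267
Recovered sample variance s_r^2 = 2.81593e-07
Control sample variance s_c^2 = 1.12633e-07
Welch SE (unpooled) = sqrt(s_r^2/n_r + s_c^2/n_c) = sqrt(3.51991e-08 + 3.75444e-08) = sqrt(7.27435e-08) = 0.00026971
|mean_r - mean_c| = 0.000330833
t = 0.000330833 / 0.00026971 = 1.23

1.23


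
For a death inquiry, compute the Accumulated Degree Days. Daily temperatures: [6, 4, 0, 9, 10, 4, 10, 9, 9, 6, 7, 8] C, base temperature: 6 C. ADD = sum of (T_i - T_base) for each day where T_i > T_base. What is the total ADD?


Computing ADD day by day:
Day 1: max(0, 6 - 6) = 0
Day 2: max(0, 4 - 6) = 0
Day 3: max(0, 0 - 6) = 0
Day 4: max(0, 9 - 6) = 3
Day 5: max(0, 10 - 6) = 4
Day 6: max(0, 4 - 6) = 0
Day 7: max(0, 10 - 6) = 4
Day 8: max(0, 9 - 6) = 3
Day 9: max(0, 9 - 6) = 3
Day 10: max(0, 6 - 6) = 0
Day 11: max(0, 7 - 6) = 1
Day 12: max(0, 8 - 6) = 2
Total ADD = 20

20


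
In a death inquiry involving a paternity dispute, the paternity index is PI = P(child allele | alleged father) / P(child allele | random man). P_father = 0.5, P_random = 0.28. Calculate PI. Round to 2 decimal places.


Paternity Index calculation:
PI = P(allele|father) / P(allele|random)
PI = 0.5 / 0.28
PI = 1.79

1.79


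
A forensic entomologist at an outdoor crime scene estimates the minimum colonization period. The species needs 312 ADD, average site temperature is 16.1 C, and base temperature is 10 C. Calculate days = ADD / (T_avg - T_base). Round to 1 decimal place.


Insect development time:
Effective temperature = avg_temp - T_base = 16.1 - 10 = 6.1 C
Days = ADD / effective_temp = 312 / 6.1 = 51.1 days

51.1


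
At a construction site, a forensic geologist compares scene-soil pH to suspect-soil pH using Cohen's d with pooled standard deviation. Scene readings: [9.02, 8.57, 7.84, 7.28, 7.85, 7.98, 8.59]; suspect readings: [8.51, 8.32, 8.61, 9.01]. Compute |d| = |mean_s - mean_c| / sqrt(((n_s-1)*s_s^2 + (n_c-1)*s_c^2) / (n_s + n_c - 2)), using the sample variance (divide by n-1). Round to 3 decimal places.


Pooled-variance Cohen's d for soil pH comparison:
Scene mean = 57.13 / 7 = 8.161429
Suspect mean = 34.45 / 4 = 8.6125
Scene sample variance s_s^2 = 0.349648
Suspect sample variance s_c^2 = 0.084692
Pooled variance = ((n_s-1)*s_s^2 + (n_c-1)*s_c^2) / (n_s + n_c - 2) = 0.261329
Pooled SD = sqrt(0.261329) = 0.511203
Mean difference = -0.451071
|d| = |-0.451071| / 0.511203 = 0.882

0.882


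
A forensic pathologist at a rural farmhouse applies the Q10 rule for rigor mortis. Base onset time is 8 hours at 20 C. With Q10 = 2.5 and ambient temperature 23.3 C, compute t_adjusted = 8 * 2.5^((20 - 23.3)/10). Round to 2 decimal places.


Rigor mortis time adjustment:
Exponent = (T_ref - T_actual) / 10 = (20 - 23.3) / 10 = -0.33
Q10 factor = 2.5^-0.33 = 0.73906
t_adjusted = 8 * 0.73906 = 5.91 hours

5.91


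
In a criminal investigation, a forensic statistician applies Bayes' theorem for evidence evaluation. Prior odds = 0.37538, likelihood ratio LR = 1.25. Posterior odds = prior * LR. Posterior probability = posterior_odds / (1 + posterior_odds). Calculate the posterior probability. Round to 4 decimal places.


Bayesian evidence evaluation:
Posterior odds = prior_odds * LR = 0.37538 * 1.25 = 0.469225
Posterior probability = posterior_odds / (1 + posterior_odds)
= 0.469225 / (1 + 0.469225)
= 0.469225 / 1.469225
= 0.3194

0.3194


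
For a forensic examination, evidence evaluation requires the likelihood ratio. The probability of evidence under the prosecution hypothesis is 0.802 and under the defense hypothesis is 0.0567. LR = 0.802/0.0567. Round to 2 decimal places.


Likelihood ratio calculation:
LR = P(E|Hp) / P(E|Hd)
LR = 0.802 / 0.0567
LR = 14.14

14.14


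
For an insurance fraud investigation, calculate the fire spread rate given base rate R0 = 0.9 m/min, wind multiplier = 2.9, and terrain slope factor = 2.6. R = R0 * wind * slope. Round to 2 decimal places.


Fire spread rate calculation:
R = R0 * wind_factor * slope_factor
= 0.9 * 2.9 * 2.6
= 2.61 * 2.6
= 6.79 m/min

6.79


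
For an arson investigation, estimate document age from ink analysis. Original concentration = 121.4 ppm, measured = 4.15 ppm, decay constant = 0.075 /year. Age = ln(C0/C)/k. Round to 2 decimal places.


Document age estimation:
C0/C = 121.4 / 4.15 = 29.253012
ln(C0/C) = 3.375983
t = 3.375983 / 0.075 = 45.01 years

45.01


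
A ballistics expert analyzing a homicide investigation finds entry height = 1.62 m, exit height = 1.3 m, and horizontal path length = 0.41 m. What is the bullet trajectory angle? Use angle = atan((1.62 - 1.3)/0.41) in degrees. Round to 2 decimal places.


Bullet trajectory angle:
Height difference = 1.62 - 1.3 = 0.32 m
angle = atan(0.32 / 0.41)
angle = atan(0.780488)
angle = 37.97 degrees

37.97


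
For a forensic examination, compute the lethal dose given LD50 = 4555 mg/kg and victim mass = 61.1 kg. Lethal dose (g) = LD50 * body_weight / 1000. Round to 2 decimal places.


Lethal dose calculation:
Lethal dose = LD50 * body_weight / 1000
= 4555 * 61.1 / 1000
= 278310.5 / 1000
= 278.31 g

278.31


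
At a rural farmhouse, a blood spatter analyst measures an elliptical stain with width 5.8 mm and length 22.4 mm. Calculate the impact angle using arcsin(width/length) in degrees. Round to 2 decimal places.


Blood spatter impact angle calculation:
width / length = 5.8 / 22.4 = 0.258929
angle = arcsin(0.258929)
angle = 15.01 degrees

15.01


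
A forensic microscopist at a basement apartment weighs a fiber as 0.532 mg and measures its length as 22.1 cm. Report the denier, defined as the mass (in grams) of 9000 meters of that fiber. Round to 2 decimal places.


Denier calculation:
Mass in grams = 0.532 mg / 1000 = 0.000532 g
Length in meters = 22.1 cm / 100 = 0.221 m
Linear density = mass / length = 0.000532 / 0.221 = 0.00240724 g/m
Denier = (g/m) * 9000 = 0.00240724 * 9000 = 21.67

21.67


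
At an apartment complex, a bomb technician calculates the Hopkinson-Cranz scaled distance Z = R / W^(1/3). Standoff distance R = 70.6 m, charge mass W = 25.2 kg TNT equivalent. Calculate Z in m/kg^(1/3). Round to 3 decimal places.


Scaled distance calculation:
W^(1/3) = 25.2^(1/3) = 2.931794
Z = R / W^(1/3) = 70.6 / 2.931794
Z = 24.081 m/kg^(1/3)

24.081


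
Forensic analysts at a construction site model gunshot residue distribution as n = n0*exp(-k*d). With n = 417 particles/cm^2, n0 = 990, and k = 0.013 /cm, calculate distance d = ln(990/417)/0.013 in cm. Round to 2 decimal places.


GSR distance calculation:
n0/n = 990 / 417 = 2.374101
ln(n0/n) = 0.864619
d = 0.864619 / 0.013 = 66.51 cm

66.51


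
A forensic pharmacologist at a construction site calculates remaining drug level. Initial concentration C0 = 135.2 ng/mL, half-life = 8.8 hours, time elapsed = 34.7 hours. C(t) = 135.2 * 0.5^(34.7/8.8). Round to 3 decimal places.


Drug concentration decay:
Number of half-lives = t / t_half = 34.7 / 8.8 = 3.943182
Decay factor = 0.5^3.943182 = 0.06501056
C(t) = 135.2 * 0.06501056 = 8.789 ng/mL

8.789


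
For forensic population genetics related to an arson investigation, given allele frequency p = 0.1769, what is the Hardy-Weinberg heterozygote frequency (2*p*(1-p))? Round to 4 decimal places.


Hardy-Weinberg heterozygote frequency:
q = 1 - p = 1 - 0.1769 = 0.8231
2pq = 2 * 0.1769 * 0.8231 = 0.2912

0.2912


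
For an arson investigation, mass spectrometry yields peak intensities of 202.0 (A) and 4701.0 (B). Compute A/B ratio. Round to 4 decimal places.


Spectral peak ratio:
Peak A = 202.0 counts
Peak B = 4701.0 counts
Ratio = 202.0 / 4701.0 = 0.0430

0.0430


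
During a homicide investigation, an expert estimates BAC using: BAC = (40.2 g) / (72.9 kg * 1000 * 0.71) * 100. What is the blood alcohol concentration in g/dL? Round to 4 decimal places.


Applying the Widmark formula:
BAC = (dose_g / (body_wt * 1000 * r)) * 100
Denominator = 72.9 * 1000 * 0.71 = 51759
BAC = (40.2 / 51759) * 100
BAC = 0.0777 g/dL

0.0777


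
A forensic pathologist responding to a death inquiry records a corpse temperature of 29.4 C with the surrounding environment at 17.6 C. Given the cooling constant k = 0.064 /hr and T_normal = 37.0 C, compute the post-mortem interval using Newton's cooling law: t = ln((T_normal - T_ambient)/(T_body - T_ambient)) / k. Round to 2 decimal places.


Using Newton's law of cooling:
t = ln((T_normal - T_ambient) / (T_body - T_ambient)) / k
T_normal - T_ambient = 19.4
T_body - T_ambient = 11.8
Ratio = 1.644068
ln(ratio) = 0.497174
t = 0.497174 / 0.064 = 7.77 hours

7.77


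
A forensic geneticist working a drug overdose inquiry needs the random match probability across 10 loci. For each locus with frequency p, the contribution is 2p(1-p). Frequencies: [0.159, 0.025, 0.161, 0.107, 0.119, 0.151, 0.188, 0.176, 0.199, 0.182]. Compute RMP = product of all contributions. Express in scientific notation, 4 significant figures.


Computing RMP for 10 loci:
Locus 1: 2 * 0.159 * 0.841 = 0.267438
Locus 2: 2 * 0.025 * 0.975 = 0.04875
Locus 3: 2 * 0.161 * 0.839 = 0.270158
Locus 4: 2 * 0.107 * 0.893 = 0.191102
Locus 5: 2 * 0.119 * 0.881 = 0.209678
Locus 6: 2 * 0.151 * 0.849 = 0.256398
Locus 7: 2 * 0.188 * 0.812 = 0.305312
Locus 8: 2 * 0.176 * 0.824 = 0.290048
Locus 9: 2 * 0.199 * 0.801 = 0.318798
Locus 10: 2 * 0.182 * 0.818 = 0.297752
RMP = 3.042e-07

3.042e-07


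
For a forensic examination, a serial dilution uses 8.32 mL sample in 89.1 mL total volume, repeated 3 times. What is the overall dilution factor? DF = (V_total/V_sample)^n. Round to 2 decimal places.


Dilution factor calculation:
Single dilution = V_total / V_sample = 89.1 / 8.32 ≈ 10.709135
Number of dilutions = 3
Total DF = (89.1 / 8.32)^3 (full precision, rounded at the end) = 1228.18

1228.18


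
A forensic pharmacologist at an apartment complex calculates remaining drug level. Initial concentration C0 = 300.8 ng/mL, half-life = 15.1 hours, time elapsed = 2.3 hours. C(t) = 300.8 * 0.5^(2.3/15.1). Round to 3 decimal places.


Drug concentration decay:
Number of half-lives = t / t_half = 2.3 / 15.1 = 0.152318
Decay factor = 0.5^0.152318 = 0.89980357
C(t) = 300.8 * 0.89980357 = 270.661 ng/mL

270.661


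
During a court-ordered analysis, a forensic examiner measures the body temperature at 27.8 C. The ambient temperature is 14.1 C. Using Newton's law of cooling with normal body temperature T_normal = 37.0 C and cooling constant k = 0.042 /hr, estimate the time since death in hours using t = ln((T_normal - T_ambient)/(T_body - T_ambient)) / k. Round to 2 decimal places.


Using Newton's law of cooling:
t = ln((T_normal - T_ambient) / (T_body - T_ambient)) / k
T_normal - T_ambient = 22.9
T_body - T_ambient = 13.7
Ratio = 1.671533
ln(ratio) = 0.513741
t = 0.513741 / 0.042 = 12.23 hours

12.23


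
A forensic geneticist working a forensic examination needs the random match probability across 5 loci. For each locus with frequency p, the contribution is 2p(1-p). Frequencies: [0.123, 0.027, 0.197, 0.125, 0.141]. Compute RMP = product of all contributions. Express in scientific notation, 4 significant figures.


Computing RMP for 5 loci:
Locus 1: 2 * 0.123 * 0.877 = 0.215742
Locus 2: 2 * 0.027 * 0.973 = 0.052542
Locus 3: 2 * 0.197 * 0.803 = 0.316382
Locus 4: 2 * 0.125 * 0.875 = 0.21875
Locus 5: 2 * 0.141 * 0.859 = 0.242238
RMP = 1.900e-04

1.900e-04


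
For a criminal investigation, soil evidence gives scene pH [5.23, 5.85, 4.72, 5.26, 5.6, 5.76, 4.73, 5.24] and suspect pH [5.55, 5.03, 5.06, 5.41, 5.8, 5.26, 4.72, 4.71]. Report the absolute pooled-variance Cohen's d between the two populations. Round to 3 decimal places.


Pooled-variance Cohen's d for soil pH comparison:
Scene mean = 42.39 / 8 = 5.29875
Suspect mean = 41.54 / 8 = 5.1925
Scene sample variance s_s^2 = 0.182212
Suspect sample variance s_c^2 = 0.149821
Pooled variance = ((n_s-1)*s_s^2 + (n_c-1)*s_c^2) / (n_s + n_c - 2) = 0.166017
Pooled SD = sqrt(0.166017) = 0.407452
Mean difference = 0.10625
|d| = |0.10625| / 0.407452 = 0.261

0.261


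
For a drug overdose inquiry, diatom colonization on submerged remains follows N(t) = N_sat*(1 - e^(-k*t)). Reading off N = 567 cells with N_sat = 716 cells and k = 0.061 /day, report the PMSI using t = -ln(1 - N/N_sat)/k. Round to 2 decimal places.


PMSI from diatom colonization curve:
N / N_sat = 567 / 716 = 0.791899
1 - N/N_sat = 0.208101
ln(1 - N/N_sat) = -1.569732
t = -ln(1 - N/N_sat) / k = -(-1.569732) / 0.061 = 25.73 days

25.73


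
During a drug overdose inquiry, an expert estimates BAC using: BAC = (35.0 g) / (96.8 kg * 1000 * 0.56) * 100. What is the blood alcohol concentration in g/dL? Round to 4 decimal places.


Applying the Widmark formula:
BAC = (dose_g / (body_wt * 1000 * r)) * 100
Denominator = 96.8 * 1000 * 0.56 = 54208
BAC = (35.0 / 54208) * 100
BAC = 0.0646 g/dL

0.0646


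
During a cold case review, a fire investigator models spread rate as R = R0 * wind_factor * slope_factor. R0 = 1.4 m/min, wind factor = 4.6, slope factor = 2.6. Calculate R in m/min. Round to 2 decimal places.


Fire spread rate calculation:
R = R0 * wind_factor * slope_factor
= 1.4 * 4.6 * 2.6
= 6.44 * 2.6
= 16.74 m/min

16.74


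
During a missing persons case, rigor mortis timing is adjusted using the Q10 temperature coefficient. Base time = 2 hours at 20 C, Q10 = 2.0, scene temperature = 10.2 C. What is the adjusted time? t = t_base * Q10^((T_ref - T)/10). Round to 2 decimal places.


Rigor mortis time adjustment:
Exponent = (T_ref - T_actual) / 10 = (20 - 10.2) / 10 = 0.98
Q10 factor = 2.0^0.98 = 1.97247
t_adjusted = 2 * 1.97247 = 3.94 hours

3.94


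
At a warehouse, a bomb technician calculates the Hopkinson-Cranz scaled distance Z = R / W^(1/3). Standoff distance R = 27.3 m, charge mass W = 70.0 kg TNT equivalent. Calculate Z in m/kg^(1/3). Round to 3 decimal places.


Scaled distance calculation:
W^(1/3) = 70.0^(1/3) = 4.121285
Z = R / W^(1/3) = 27.3 / 4.121285
Z = 6.624 m/kg^(1/3)

6.624


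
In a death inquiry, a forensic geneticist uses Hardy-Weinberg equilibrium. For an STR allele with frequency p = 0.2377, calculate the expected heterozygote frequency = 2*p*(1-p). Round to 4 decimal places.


Hardy-Weinberg heterozygote frequency:
q = 1 - p = 1 - 0.2377 = 0.7623
2pq = 2 * 0.2377 * 0.7623 = 0.3624

0.3624


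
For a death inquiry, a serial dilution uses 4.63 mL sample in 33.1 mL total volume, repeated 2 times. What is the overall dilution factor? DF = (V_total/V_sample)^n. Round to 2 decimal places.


Dilution factor calculation:
Single dilution = V_total / V_sample = 33.1 / 4.63 ≈ 7.149028
Number of dilutions = 2
Total DF = (33.1 / 4.63)^2 (full precision, rounded at the end) = 51.11

51.11


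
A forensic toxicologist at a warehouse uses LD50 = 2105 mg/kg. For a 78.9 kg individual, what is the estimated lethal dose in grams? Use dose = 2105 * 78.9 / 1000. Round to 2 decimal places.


Lethal dose calculation:
Lethal dose = LD50 * body_weight / 1000
= 2105 * 78.9 / 1000
= 166084.5 / 1000
= 166.08 g

166.08


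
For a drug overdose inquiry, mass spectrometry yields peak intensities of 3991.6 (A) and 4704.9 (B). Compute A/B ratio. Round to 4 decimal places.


Spectral peak ratio:
Peak A = 3991.6 counts
Peak B = 4704.9 counts
Ratio = 3991.6 / 4704.9 = 0.8484

0.8484


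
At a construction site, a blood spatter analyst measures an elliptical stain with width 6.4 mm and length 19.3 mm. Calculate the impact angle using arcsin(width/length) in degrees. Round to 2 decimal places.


Blood spatter impact angle calculation:
width / length = 6.4 / 19.3 = 0.331606
angle = arcsin(0.331606)
angle = 19.37 degrees

19.37


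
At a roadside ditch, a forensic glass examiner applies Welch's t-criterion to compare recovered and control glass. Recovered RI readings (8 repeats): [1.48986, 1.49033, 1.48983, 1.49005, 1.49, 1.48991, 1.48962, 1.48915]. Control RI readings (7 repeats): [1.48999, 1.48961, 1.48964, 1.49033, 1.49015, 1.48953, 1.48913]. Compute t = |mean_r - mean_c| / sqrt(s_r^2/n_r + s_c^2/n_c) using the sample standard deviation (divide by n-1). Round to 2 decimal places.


Welch's t-criterion for glass RI comparison:
Recovered mean = sum / n_r = 11.91875 / 8 = 1.4898437
Control mean = sum / n_c = 10.42838 / 7 = 1.4897686
Recovered sample variance s_r^2 = 1.19941e-07
Control sample variance s_c^2 = 1.69348e-07
Welch SE (unpooled) = sqrt(s_r^2/n_r + s_c^2/n_c) = sqrt(1.49926e-08 + 2.41925e-08) = sqrt(3.91851e-08) = 0.000197952
|mean_r - mean_c| = 7.51786e-05
t = 7.51786e-05 / 0.000197952 = 0.38

0.38


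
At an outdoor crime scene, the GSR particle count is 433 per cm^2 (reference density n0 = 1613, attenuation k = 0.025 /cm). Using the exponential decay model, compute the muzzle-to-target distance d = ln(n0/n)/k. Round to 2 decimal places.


GSR distance calculation:
n0/n = 1613 / 433 = 3.725173
ln(n0/n) = 1.315113
d = 1.315113 / 0.025 = 52.60 cm

52.60


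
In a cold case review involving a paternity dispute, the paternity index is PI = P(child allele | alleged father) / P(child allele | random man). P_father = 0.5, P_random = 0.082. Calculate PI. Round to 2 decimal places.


Paternity Index calculation:
PI = P(allele|father) / P(allele|random)
PI = 0.5 / 0.082
PI = 6.10

6.10


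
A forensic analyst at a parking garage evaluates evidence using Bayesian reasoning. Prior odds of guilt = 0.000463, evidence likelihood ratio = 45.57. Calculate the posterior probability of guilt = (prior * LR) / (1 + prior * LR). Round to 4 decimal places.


Bayesian evidence evaluation:
Posterior odds = prior_odds * LR = 0.000463 * 45.57 = 0.02109891
Posterior probability = posterior_odds / (1 + posterior_odds)
= 0.02109891 / (1 + 0.02109891)
= 0.02109891 / 1.02109891
= 0.0207

0.0207


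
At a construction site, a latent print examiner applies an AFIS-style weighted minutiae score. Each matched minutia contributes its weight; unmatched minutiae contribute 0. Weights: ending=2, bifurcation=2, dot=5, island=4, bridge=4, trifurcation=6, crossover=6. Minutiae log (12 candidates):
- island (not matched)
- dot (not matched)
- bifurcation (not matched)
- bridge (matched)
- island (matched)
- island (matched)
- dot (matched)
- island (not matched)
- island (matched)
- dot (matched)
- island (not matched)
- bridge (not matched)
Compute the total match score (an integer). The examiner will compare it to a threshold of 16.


Weighted minutiae match score:
  island: not matched, +0
  dot: not matched, +0
  bifurcation: not matched, +0
  bridge: matched, +4 (running total 4)
  island: matched, +4 (running total 8)
  island: matched, +4 (running total 12)
  dot: matched, +5 (running total 17)
  island: not matched, +0
  island: matched, +4 (running total 21)
  dot: matched, +5 (running total 26)
  island: not matched, +0
  bridge: not matched, +0
Total score = 26
Threshold = 16; verdict = identification

26


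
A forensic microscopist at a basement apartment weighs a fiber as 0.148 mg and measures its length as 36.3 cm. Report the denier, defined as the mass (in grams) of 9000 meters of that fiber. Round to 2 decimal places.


Denier calculation:
Mass in grams = 0.148 mg / 1000 = 0.000148 g
Length in meters = 36.3 cm / 100 = 0.363 m
Linear density = mass / length = 0.000148 / 0.363 = 0.00040771 g/m
Denier = (g/m) * 9000 = 0.00040771 * 9000 = 3.67

3.67


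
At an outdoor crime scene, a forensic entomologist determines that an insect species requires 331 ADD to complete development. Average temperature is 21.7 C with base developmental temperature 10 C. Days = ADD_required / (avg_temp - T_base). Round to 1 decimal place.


Insect development time:
Effective temperature = avg_temp - T_base = 21.7 - 10 = 11.7 C
Days = ADD / effective_temp = 331 / 11.7 = 28.3 days

28.3


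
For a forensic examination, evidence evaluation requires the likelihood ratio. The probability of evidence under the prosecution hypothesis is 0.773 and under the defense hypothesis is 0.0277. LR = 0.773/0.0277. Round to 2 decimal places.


Likelihood ratio calculation:
LR = P(E|Hp) / P(E|Hd)
LR = 0.773 / 0.0277
LR = 27.91

27.91


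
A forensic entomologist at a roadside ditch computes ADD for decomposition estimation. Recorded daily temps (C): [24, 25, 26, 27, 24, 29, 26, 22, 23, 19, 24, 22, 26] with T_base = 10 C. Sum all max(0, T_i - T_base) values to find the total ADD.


Computing ADD day by day:
Day 1: max(0, 24 - 10) = 14
Day 2: max(0, 25 - 10) = 15
Day 3: max(0, 26 - 10) = 16
Day 4: max(0, 27 - 10) = 17
Day 5: max(0, 24 - 10) = 14
Day 6: max(0, 29 - 10) = 19
Day 7: max(0, 26 - 10) = 16
Day 8: max(0, 22 - 10) = 12
Day 9: max(0, 23 - 10) = 13
Day 10: max(0, 19 - 10) = 9
Day 11: max(0, 24 - 10) = 14
Day 12: max(0, 22 - 10) = 12
Day 13: max(0, 26 - 10) = 16
Total ADD = 187

187


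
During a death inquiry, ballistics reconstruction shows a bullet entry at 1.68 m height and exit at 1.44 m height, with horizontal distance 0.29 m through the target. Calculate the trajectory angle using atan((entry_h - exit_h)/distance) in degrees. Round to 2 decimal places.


Bullet trajectory angle:
Height difference = 1.68 - 1.44 = 0.24 m
angle = atan(0.24 / 0.29)
angle = atan(0.827586)
angle = 39.61 degrees

39.61


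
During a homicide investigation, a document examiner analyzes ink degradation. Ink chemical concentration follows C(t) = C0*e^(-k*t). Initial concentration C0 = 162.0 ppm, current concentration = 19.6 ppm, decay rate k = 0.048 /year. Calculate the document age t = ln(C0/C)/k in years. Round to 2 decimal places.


Document age estimation:
C0/C = 162.0 / 19.6 = 8.265306
ln(C0/C) = 2.112067
t = 2.112067 / 0.048 = 44.00 years

44.00


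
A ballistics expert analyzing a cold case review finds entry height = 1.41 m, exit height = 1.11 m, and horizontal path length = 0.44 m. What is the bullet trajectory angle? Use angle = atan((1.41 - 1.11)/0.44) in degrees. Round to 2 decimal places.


Bullet trajectory angle:
Height difference = 1.41 - 1.11 = 0.3 m
angle = atan(0.3 / 0.44)
angle = atan(0.681818)
angle = 34.29 degrees

34.29


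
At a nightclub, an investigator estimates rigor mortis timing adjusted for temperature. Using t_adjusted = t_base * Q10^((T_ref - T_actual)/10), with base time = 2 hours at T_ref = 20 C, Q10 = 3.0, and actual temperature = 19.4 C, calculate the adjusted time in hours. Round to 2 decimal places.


Rigor mortis time adjustment:
Exponent = (T_ref - T_actual) / 10 = (20 - 19.4) / 10 = 0.06
Q10 factor = 3.0^0.06 = 1.06814
t_adjusted = 2 * 1.06814 = 2.14 hours

2.14


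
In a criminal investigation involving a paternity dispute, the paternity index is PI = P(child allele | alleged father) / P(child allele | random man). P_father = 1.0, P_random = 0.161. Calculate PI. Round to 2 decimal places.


Paternity Index calculation:
PI = P(allele|father) / P(allele|random)
PI = 1.0 / 0.161
PI = 6.21

6.21


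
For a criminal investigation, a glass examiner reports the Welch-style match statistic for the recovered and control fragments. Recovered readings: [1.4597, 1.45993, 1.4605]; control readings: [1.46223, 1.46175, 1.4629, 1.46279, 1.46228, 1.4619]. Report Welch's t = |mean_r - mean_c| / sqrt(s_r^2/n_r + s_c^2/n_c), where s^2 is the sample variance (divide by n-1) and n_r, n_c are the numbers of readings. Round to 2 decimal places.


Welch's t-criterion for glass RI comparison:
Recovered mean = sum / n_r = 4.38013 / 3 = 1.4600433
Control mean = sum / n_c = 8.77385 / 6 = 1.4623083
Recovered sample variance s_r^2 = 1.69633e-07
Control sample variance s_c^2 = 2.13497e-07
Welch SE (unpooled) = sqrt(s_r^2/n_r + s_c^2/n_c) = sqrt(5.65444e-08 + 3.55828e-08) = sqrt(9.21272e-08) = 0.000303525
|mean_r - mean_c| = 0.002265
t = 0.002265 / 0.000303525 = 7.46

7.46


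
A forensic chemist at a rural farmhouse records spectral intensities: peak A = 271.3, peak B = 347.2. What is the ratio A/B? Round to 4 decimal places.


Spectral peak ratio:
Peak A = 271.3 counts
Peak B = 347.2 counts
Ratio = 271.3 / 347.2 = 0.7814

0.7814


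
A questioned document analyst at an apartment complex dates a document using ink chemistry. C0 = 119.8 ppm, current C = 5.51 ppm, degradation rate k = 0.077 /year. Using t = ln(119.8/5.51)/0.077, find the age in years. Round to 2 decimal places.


Document age estimation:
C0/C = 119.8 / 5.51 = 21.742287
ln(C0/C) = 3.079259
t = 3.079259 / 0.077 = 39.99 years

39.99


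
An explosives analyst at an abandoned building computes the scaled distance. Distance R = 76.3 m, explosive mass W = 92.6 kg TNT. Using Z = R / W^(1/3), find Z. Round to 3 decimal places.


Scaled distance calculation:
W^(1/3) = 92.6^(1/3) = 4.52415
Z = R / W^(1/3) = 76.3 / 4.52415
Z = 16.865 m/kg^(1/3)

16.865


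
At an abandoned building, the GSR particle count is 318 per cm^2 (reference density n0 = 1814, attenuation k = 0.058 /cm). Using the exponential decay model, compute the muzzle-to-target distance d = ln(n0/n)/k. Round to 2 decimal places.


GSR distance calculation:
n0/n = 1814 / 318 = 5.704403
ln(n0/n) = 1.741238
d = 1.741238 / 0.058 = 30.02 cm

30.02


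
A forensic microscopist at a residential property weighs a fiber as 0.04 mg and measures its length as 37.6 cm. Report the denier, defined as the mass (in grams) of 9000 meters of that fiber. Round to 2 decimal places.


Denier calculation:
Mass in grams = 0.04 mg / 1000 = 0.00004 g
Length in meters = 37.6 cm / 100 = 0.376 m
Linear density = mass / length = 0.00004 / 0.376 = 0.00010638 g/m
Denier = (g/m) * 9000 = 0.00010638 * 9000 = 0.96

0.96


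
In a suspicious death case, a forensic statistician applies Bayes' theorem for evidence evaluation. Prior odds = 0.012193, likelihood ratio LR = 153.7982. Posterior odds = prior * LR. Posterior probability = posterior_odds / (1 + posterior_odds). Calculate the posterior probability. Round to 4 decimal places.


Bayesian evidence evaluation:
Posterior odds = prior_odds * LR = 0.012193 * 153.7982 = 1.875261
Posterior probability = posterior_odds / (1 + posterior_odds)
= 1.875261 / (1 + 1.875261)
= 1.875261 / 2.875261
= 0.6522

0.6522


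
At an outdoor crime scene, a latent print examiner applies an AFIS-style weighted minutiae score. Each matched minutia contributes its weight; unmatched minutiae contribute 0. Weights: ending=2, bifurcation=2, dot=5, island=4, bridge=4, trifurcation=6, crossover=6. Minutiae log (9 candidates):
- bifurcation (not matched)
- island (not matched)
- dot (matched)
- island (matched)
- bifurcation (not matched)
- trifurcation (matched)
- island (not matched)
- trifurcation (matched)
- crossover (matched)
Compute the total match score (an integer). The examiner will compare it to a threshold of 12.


Weighted minutiae match score:
  bifurcation: not matched, +0
  island: not matched, +0
  dot: matched, +5 (running total 5)
  island: matched, +4 (running total 9)
  bifurcation: not matched, +0
  trifurcation: matched, +6 (running total 15)
  island: not matched, +0
  trifurcation: matched, +6 (running total 21)
  crossover: matched, +6 (running total 27)
Total score = 27
Threshold = 12; verdict = identification

27


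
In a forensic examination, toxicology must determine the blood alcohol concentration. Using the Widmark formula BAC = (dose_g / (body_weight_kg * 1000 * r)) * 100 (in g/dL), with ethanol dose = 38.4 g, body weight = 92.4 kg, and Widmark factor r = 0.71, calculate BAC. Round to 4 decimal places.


Applying the Widmark formula:
BAC = (dose_g / (body_wt * 1000 * r)) * 100
Denominator = 92.4 * 1000 * 0.71 = 65604
BAC = (38.4 / 65604) * 100
BAC = 0.0585 g/dL

0.0585


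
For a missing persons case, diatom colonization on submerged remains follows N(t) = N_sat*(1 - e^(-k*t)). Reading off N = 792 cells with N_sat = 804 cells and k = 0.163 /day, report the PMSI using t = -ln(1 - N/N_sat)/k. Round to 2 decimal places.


PMSI from diatom colonization curve:
N / N_sat = 792 / 804 = 0.985075
1 - N/N_sat = 0.014925
ln(1 - N/N_sat) = -4.204718
t = -ln(1 - N/N_sat) / k = -(-4.204718) / 0.163 = 25.80 days

25.80


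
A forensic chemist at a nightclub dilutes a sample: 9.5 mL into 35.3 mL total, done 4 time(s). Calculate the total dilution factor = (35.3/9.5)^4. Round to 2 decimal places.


Dilution factor calculation:
Single dilution = V_total / V_sample = 35.3 / 9.5 ≈ 3.715789
Number of dilutions = 4
Total DF = (35.3 / 9.5)^4 (full precision, rounded at the end) = 190.64

190.64


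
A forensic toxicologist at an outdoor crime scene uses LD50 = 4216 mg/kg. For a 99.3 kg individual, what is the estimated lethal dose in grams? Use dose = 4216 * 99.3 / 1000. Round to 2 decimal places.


Lethal dose calculation:
Lethal dose = LD50 * body_weight / 1000
= 4216 * 99.3 / 1000
= 418648.8 / 1000
= 418.65 g

418.65


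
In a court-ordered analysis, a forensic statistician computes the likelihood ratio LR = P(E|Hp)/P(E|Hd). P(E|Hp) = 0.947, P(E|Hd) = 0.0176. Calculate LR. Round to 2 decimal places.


Likelihood ratio calculation:
LR = P(E|Hp) / P(E|Hd)
LR = 0.947 / 0.0176
LR = 53.81

53.81


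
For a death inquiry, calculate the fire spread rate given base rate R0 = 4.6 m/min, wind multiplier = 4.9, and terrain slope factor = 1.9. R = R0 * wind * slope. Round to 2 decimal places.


Fire spread rate calculation:
R = R0 * wind_factor * slope_factor
= 4.6 * 4.9 * 1.9
= 22.54 * 1.9
= 42.83 m/min

42.83


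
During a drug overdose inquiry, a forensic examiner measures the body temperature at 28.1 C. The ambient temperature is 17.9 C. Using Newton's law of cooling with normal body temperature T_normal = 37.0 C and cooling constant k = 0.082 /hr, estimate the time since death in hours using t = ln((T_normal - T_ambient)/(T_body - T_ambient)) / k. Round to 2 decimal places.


Using Newton's law of cooling:
t = ln((T_normal - T_ambient) / (T_body - T_ambient)) / k
T_normal - T_ambient = 19.1
T_body - T_ambient = 10.2
Ratio = 1.872549
ln(ratio) = 0.627301
t = 0.627301 / 0.082 = 7.65 hours

7.65


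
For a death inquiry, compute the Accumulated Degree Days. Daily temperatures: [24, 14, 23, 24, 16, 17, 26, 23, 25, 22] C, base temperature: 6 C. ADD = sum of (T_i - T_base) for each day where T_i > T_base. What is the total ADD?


Computing ADD day by day:
Day 1: max(0, 24 - 6) = 18
Day 2: max(0, 14 - 6) = 8
Day 3: max(0, 23 - 6) = 17
Day 4: max(0, 24 - 6) = 18
Day 5: max(0, 16 - 6) = 10
Day 6: max(0, 17 - 6) = 11
Day 7: max(0, 26 - 6) = 20
Day 8: max(0, 23 - 6) = 17
Day 9: max(0, 25 - 6) = 19
Day 10: max(0, 22 - 6) = 16
Total ADD = 154

154


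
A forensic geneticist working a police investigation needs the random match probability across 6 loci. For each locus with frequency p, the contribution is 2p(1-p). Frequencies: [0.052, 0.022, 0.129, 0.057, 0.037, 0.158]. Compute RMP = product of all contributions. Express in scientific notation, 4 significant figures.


Computing RMP for 6 loci:
Locus 1: 2 * 0.052 * 0.948 = 0.098592
Locus 2: 2 * 0.022 * 0.978 = 0.043032
Locus 3: 2 * 0.129 * 0.871 = 0.224718
Locus 4: 2 * 0.057 * 0.943 = 0.107502
Locus 5: 2 * 0.037 * 0.963 = 0.071262
Locus 6: 2 * 0.158 * 0.842 = 0.266072
RMP = 1.943e-06

1.943e-06


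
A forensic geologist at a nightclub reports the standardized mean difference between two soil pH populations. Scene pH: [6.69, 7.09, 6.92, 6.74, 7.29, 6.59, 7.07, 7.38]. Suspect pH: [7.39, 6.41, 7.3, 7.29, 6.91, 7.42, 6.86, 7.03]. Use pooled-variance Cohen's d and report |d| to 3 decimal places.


Pooled-variance Cohen's d for soil pH comparison:
Scene mean = 55.77 / 8 = 6.97125
Suspect mean = 56.61 / 8 = 7.07625
Scene sample variance s_s^2 = 0.08187
Suspect sample variance s_c^2 = 0.11897
Pooled variance = ((n_s-1)*s_s^2 + (n_c-1)*s_c^2) / (n_s + n_c - 2) = 0.10042
Pooled SD = sqrt(0.10042) = 0.316891
Mean difference = -0.105
|d| = |-0.105| / 0.316891 = 0.331

0.331


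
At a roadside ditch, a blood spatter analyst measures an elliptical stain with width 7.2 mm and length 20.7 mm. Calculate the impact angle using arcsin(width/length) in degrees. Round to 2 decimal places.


Blood spatter impact angle calculation:
width / length = 7.2 / 20.7 = 0.347826
angle = arcsin(0.347826)
angle = 20.35 degrees

20.35


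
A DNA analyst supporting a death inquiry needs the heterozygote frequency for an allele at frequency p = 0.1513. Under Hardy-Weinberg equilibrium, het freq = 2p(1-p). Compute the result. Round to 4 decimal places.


Hardy-Weinberg heterozygote frequency:
q = 1 - p = 1 - 0.1513 = 0.8487
2pq = 2 * 0.1513 * 0.8487 = 0.2568

0.2568


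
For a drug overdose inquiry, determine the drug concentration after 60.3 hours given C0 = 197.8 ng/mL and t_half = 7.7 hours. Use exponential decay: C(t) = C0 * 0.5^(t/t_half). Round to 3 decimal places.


Drug concentration decay:
Number of half-lives = t / t_half = 60.3 / 7.7 = 7.831169
Decay factor = 0.5^7.831169 = 0.0043912
C(t) = 197.8 * 0.0043912 = 0.869 ng/mL

0.869


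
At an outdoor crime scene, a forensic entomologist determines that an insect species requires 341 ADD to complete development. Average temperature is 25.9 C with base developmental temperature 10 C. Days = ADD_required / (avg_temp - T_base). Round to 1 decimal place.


Insect development time:
Effective temperature = avg_temp - T_base = 25.9 - 10 = 15.9 C
Days = ADD / effective_temp = 341 / 15.9 = 21.4 days

21.4


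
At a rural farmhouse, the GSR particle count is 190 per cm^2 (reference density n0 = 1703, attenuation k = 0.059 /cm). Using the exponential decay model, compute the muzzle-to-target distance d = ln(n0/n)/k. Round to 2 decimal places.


GSR distance calculation:
n0/n = 1703 / 190 = 8.963158
ln(n0/n) = 2.193123
d = 2.193123 / 0.059 = 37.17 cm

37.17


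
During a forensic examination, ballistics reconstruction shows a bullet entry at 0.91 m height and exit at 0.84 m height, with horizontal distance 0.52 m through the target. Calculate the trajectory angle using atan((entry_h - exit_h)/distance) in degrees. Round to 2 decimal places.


Bullet trajectory angle:
Height difference = 0.91 - 0.84 = 0.07 m
angle = atan(0.07 / 0.52)
angle = atan(0.134615)
angle = 7.67 degrees

7.67


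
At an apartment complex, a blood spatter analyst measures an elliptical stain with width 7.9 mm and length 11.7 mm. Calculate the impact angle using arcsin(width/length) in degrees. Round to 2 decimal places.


Blood spatter impact angle calculation:
width / length = 7.9 / 11.7 = 0.675214
angle = arcsin(0.675214)
angle = 42.47 degrees

42.47


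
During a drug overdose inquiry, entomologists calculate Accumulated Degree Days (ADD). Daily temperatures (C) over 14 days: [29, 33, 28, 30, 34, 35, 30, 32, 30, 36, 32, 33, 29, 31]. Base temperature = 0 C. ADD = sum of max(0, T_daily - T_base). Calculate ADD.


Computing ADD day by day:
Day 1: max(0, 29 - 0) = 29
Day 2: max(0, 33 - 0) = 33
Day 3: max(0, 28 - 0) = 28
Day 4: max(0, 30 - 0) = 30
Day 5: max(0, 34 - 0) = 34
Day 6: max(0, 35 - 0) = 35
Day 7: max(0, 30 - 0) = 30
Day 8: max(0, 32 - 0) = 32
Day 9: max(0, 30 - 0) = 30
Day 10: max(0, 36 - 0) = 36
Day 11: max(0, 32 - 0) = 32
Day 12: max(0, 33 - 0) = 33
Day 13: max(0, 29 - 0) = 29
Day 14: max(0, 31 - 0) = 31
Total ADD = 442

442


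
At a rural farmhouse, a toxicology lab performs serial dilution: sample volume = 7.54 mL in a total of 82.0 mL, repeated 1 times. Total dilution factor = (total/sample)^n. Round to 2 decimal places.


Dilution factor calculation:
Single dilution = V_total / V_sample = 82.0 / 7.54 ≈ 10.875332
Number of dilutions = 1
Total DF = (82.0 / 7.54)^1 (full precision, rounded at the end) = 10.88

10.88


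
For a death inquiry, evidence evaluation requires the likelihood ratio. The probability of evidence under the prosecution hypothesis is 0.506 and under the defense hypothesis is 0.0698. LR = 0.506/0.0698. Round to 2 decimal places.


Likelihood ratio calculation:
LR = P(E|Hp) / P(E|Hd)
LR = 0.506 / 0.0698
LR = 7.25

7.25


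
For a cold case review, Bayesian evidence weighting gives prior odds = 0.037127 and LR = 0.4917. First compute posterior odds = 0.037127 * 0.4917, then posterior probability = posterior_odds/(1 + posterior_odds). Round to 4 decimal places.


Bayesian evidence evaluation:
Posterior odds = prior_odds * LR = 0.037127 * 0.4917 = 0.01825535
Posterior probability = posterior_odds / (1 + posterior_odds)
= 0.01825535 / (1 + 0.01825535)
= 0.01825535 / 1.01825535
= 0.0179

0.0179


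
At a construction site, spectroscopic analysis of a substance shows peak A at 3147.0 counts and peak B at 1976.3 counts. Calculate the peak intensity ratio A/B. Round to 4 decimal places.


Spectral peak ratio:
Peak A = 3147.0 counts
Peak B = 1976.3 counts
Ratio = 3147.0 / 1976.3 = 1.5924

1.5924


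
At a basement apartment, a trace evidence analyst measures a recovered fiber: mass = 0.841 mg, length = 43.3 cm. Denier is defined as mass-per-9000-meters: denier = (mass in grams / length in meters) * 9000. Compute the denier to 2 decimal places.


Denier calculation:
Mass in grams = 0.841 mg / 1000 = 0.000841 g
Length in meters = 43.3 cm / 100 = 0.433 m
Linear density = mass / length = 0.000841 / 0.433 = 0.00194226 g/m
Denier = (g/m) * 9000 = 0.00194226 * 9000 = 17.48

17.48


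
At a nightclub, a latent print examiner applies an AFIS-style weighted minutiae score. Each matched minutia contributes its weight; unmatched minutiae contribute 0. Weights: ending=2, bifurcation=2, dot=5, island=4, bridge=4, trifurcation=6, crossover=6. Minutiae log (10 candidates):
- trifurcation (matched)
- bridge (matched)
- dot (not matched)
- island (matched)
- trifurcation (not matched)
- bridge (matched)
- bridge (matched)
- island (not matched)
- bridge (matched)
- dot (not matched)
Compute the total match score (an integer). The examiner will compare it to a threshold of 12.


Weighted minutiae match score:
  trifurcation: matched, +6 (running total 6)
  bridge: matched, +4 (running total 10)
  dot: not matched, +0
  island: matched, +4 (running total 14)
  trifurcation: not matched, +0
  bridge: matched, +4 (running total 18)
  bridge: matched, +4 (running total 22)
  island: not matched, +0
  bridge: matched, +4 (running total 26)
  dot: not matched, +0
Total score = 26
Threshold = 12; verdict = identification

26


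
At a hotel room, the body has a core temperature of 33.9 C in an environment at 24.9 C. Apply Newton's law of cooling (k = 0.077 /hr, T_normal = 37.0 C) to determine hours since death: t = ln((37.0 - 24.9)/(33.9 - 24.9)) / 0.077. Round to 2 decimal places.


Using Newton's law of cooling:
t = ln((T_normal - T_ambient) / (T_body - T_ambient)) / k
T_normal - T_ambient = 12.1
T_body - T_ambient = 9.0
Ratio = 1.344444
ln(ratio) = 0.295981
t = 0.295981 / 0.077 = 3.84 hours

3.84
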